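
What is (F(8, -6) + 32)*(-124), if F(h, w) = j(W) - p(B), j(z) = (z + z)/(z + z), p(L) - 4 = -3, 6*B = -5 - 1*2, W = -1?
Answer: -3968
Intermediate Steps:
B = -7/6 (B = (-5 - 1*2)/6 = (-5 - 2)/6 = (⅙)*(-7) = -7/6 ≈ -1.1667)
p(L) = 1 (p(L) = 4 - 3 = 1)
j(z) = 1 (j(z) = (2*z)/((2*z)) = (2*z)*(1/(2*z)) = 1)
F(h, w) = 0 (F(h, w) = 1 - 1*1 = 1 - 1 = 0)
(F(8, -6) + 32)*(-124) = (0 + 32)*(-124) = 32*(-124) = -3968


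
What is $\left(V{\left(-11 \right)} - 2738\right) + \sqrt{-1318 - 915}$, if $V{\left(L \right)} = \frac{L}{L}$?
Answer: $-2737 + i \sqrt{2233} \approx -2737.0 + 47.255 i$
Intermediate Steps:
$V{\left(L \right)} = 1$
$\left(V{\left(-11 \right)} - 2738\right) + \sqrt{-1318 - 915} = \left(1 - 2738\right) + \sqrt{-1318 - 915} = -2737 + \sqrt{-2233} = -2737 + i \sqrt{2233}$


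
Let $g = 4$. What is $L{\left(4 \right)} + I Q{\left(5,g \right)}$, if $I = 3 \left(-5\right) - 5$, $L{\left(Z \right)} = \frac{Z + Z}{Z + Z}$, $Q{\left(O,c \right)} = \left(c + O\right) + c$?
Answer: $-259$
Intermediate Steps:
$Q{\left(O,c \right)} = O + 2 c$ ($Q{\left(O,c \right)} = \left(O + c\right) + c = O + 2 c$)
$L{\left(Z \right)} = 1$ ($L{\left(Z \right)} = \frac{2 Z}{2 Z} = 2 Z \frac{1}{2 Z} = 1$)
$I = -20$ ($I = -15 - 5 = -20$)
$L{\left(4 \right)} + I Q{\left(5,g \right)} = 1 - 20 \left(5 + 2 \cdot 4\right) = 1 - 20 \left(5 + 8\right) = 1 - 260 = -259$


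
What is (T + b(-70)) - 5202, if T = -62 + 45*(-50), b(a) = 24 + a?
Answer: -7560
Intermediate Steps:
T = -2312 (T = -62 - 2250 = -2312)
(T + b(-70)) - 5202 = (-2312 + (24 - 70)) - 5202 = (-2312 - 46) - 5202 = -2358 - 5202 = -7560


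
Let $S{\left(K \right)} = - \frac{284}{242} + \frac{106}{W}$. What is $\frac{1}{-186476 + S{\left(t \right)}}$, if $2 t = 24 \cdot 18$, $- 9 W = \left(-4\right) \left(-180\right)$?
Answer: $- \frac{4840}{902555933} \approx -5.3625 \cdot 10^{-6}$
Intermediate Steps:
$W = -80$ ($W = - \frac{\left(-4\right) \left(-180\right)}{9} = \left(- \frac{1}{9}\right) 720 = -80$)
$t = 216$ ($t = \frac{24 \cdot 18}{2} = \frac{1}{2} \cdot 432 = 216$)
$S{\left(K \right)} = - \frac{12093}{4840}$ ($S{\left(K \right)} = - \frac{284}{242} + \frac{106}{-80} = \left(-284\right) \frac{1}{242} + 106 \left(- \frac{1}{80}\right) = - \frac{142}{121} - \frac{53}{40} = - \frac{12093}{4840}$)
$\frac{1}{-186476 + S{\left(t \right)}} = \frac{1}{-186476 - \frac{12093}{4840}} = \frac{1}{- \frac{902555933}{4840}} = - \frac{4840}{902555933}$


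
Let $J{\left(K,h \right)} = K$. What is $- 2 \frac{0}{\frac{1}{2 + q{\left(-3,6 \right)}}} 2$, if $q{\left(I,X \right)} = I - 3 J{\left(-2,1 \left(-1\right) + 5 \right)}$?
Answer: $0$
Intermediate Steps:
$q{\left(I,X \right)} = 6 + I$ ($q{\left(I,X \right)} = I - -6 = I + 6 = 6 + I$)
$- 2 \frac{0}{\frac{1}{2 + q{\left(-3,6 \right)}}} 2 = - 2 \frac{0}{\frac{1}{2 + \left(6 - 3\right)}} 2 = - 2 \frac{0}{\frac{1}{2 + 3}} \cdot 2 = - 2 \frac{0}{\frac{1}{5}} \cdot 2 = - 2 \cdot 0 \frac{1}{\frac{1}{5}} \cdot 2 = - 2 \cdot 0 \cdot 5 \cdot 2 = \left(-2\right) 0 \cdot 2 = 0 \cdot 2 = 0$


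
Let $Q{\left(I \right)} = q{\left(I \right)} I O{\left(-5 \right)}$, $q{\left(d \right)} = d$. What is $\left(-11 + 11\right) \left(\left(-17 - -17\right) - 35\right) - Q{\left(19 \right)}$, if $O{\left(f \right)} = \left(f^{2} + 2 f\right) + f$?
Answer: $-3610$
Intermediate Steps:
$O{\left(f \right)} = f^{2} + 3 f$
$Q{\left(I \right)} = 10 I^{2}$ ($Q{\left(I \right)} = I I \left(- 5 \left(3 - 5\right)\right) = I^{2} \left(\left(-5\right) \left(-2\right)\right) = I^{2} \cdot 10 = 10 I^{2}$)
$\left(-11 + 11\right) \left(\left(-17 - -17\right) - 35\right) - Q{\left(19 \right)} = \left(-11 + 11\right) \left(\left(-17 - -17\right) - 35\right) - 10 \cdot 19^{2} = 0 \left(\left(-17 + 17\right) - 35\right) - 10 \cdot 361 = 0 \left(0 - 35\right) - 3610 = 0 \left(-35\right) - 3610 = 0 - 3610 = -3610$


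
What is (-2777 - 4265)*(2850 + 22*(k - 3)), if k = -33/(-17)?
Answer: -338396268/17 ≈ -1.9906e+7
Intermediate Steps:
k = 33/17 (k = -33*(-1/17) = 33/17 ≈ 1.9412)
(-2777 - 4265)*(2850 + 22*(k - 3)) = (-2777 - 4265)*(2850 + 22*(33/17 - 3)) = -7042*(2850 + 22*(-18/17)) = -7042*(2850 - 396/17) = -7042*48054/17 = -338396268/17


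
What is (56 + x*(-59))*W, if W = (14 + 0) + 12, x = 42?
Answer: -62972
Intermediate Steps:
W = 26 (W = 14 + 12 = 26)
(56 + x*(-59))*W = (56 + 42*(-59))*26 = (56 - 2478)*26 = -2422*26 = -62972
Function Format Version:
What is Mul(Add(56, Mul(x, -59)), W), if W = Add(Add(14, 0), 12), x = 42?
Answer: -62972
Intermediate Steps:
W = 26 (W = Add(14, 12) = 26)
Mul(Add(56, Mul(x, -59)), W) = Mul(Add(56, Mul(42, -59)), 26) = Mul(Add(56, -2478), 26) = Mul(-2422, 26) = -62972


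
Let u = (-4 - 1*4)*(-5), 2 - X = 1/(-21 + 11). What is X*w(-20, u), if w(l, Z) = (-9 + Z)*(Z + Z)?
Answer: 5208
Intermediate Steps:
X = 21/10 (X = 2 - 1/(-21 + 11) = 2 - 1/(-10) = 2 - 1*(-⅒) = 2 + ⅒ = 21/10 ≈ 2.1000)
u = 40 (u = (-4 - 4)*(-5) = -8*(-5) = 40)
w(l, Z) = 2*Z*(-9 + Z) (w(l, Z) = (-9 + Z)*(2*Z) = 2*Z*(-9 + Z))
X*w(-20, u) = 21*(2*40*(-9 + 40))/10 = 21*(2*40*31)/10 = (21/10)*2480 = 5208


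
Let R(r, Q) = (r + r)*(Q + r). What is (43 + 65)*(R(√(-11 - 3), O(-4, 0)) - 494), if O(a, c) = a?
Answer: -56376 - 864*I*√14 ≈ -56376.0 - 3232.8*I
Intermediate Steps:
R(r, Q) = 2*r*(Q + r) (R(r, Q) = (2*r)*(Q + r) = 2*r*(Q + r))
(43 + 65)*(R(√(-11 - 3), O(-4, 0)) - 494) = (43 + 65)*(2*√(-11 - 3)*(-4 + √(-11 - 3)) - 494) = 108*(2*√(-14)*(-4 + √(-14)) - 494) = 108*(2*(I*√14)*(-4 + I*√14) - 494) = 108*(2*I*√14*(-4 + I*√14) - 494) = 108*(-494 + 2*I*√14*(-4 + I*√14)) = -53352 + 216*I*√14*(-4 + I*√14)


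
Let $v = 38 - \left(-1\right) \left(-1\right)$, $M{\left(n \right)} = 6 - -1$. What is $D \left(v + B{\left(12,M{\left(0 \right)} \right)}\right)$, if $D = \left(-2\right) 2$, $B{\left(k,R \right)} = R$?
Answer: $-176$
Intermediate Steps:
$M{\left(n \right)} = 7$ ($M{\left(n \right)} = 6 + 1 = 7$)
$v = 37$ ($v = 38 - 1 = 37$)
$D = -4$
$D \left(v + B{\left(12,M{\left(0 \right)} \right)}\right) = - 4 \left(37 + 7\right) = \left(-4\right) 44 = -176$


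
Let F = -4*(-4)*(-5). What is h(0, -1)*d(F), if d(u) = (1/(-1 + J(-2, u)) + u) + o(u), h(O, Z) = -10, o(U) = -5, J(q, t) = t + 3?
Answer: 33155/39 ≈ 850.13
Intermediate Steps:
J(q, t) = 3 + t
F = -80 (F = 16*(-5) = -80)
d(u) = -5 + u + 1/(2 + u) (d(u) = (1/(-1 + (3 + u)) + u) - 5 = (1/(2 + u) + u) - 5 = (u + 1/(2 + u)) - 5 = -5 + u + 1/(2 + u))
h(0, -1)*d(F) = -10*(-9 + (-80)**2 - 3*(-80))/(2 - 80) = -10*(-9 + 6400 + 240)/(-78) = -(-5)*6631/39 = -10*(-6631/78) = 33155/39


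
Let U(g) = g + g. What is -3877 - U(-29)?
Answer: -3819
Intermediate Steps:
U(g) = 2*g
-3877 - U(-29) = -3877 - 2*(-29) = -3877 - 1*(-58) = -3877 + 58 = -3819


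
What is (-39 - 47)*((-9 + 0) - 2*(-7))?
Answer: -430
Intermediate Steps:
(-39 - 47)*((-9 + 0) - 2*(-7)) = -86*(-9 - 1*(-14)) = -86*(-9 + 14) = -86*5 = -430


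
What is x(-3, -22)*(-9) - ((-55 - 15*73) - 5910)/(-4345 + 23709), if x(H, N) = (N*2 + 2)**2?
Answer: -76853951/4841 ≈ -15876.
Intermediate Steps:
x(H, N) = (2 + 2*N)**2 (x(H, N) = (2*N + 2)**2 = (2 + 2*N)**2)
x(-3, -22)*(-9) - ((-55 - 15*73) - 5910)/(-4345 + 23709) = (4*(1 - 22)**2)*(-9) - ((-55 - 15*73) - 5910)/(-4345 + 23709) = (4*(-21)**2)*(-9) - ((-55 - 1095) - 5910)/19364 = (4*441)*(-9) - (-1150 - 5910)/19364 = 1764*(-9) - (-7060)/19364 = -15876 - 1*(-1765/4841) = -15876 + 1765/4841 = -76853951/4841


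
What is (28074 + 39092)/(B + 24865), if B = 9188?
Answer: 67166/34053 ≈ 1.9724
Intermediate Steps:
(28074 + 39092)/(B + 24865) = (28074 + 39092)/(9188 + 24865) = 67166/34053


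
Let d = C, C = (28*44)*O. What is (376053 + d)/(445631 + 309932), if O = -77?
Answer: 281189/755563 ≈ 0.37216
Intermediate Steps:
C = -94864 (C = (28*44)*(-77) = 1232*(-77) = -94864)
d = -94864
(376053 + d)/(445631 + 309932) = (376053 - 94864)/(445631 + 309932) = 281189/755563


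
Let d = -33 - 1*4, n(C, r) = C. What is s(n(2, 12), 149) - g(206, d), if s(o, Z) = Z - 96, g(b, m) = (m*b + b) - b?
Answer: 7675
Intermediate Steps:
d = -37 (d = -33 - 4 = -37)
g(b, m) = b*m (g(b, m) = (b*m + b) - b = (b + b*m) - b = b*m)
s(o, Z) = -96 + Z
s(n(2, 12), 149) - g(206, d) = (-96 + 149) - 206*(-37) = 53 - 1*(-7622) = 53 + 7622 = 7675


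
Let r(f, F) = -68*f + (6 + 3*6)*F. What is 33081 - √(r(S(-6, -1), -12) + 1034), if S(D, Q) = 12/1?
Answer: 33081 - I*√70 ≈ 33081.0 - 8.3666*I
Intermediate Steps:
S(D, Q) = 12 (S(D, Q) = 12*1 = 12)
r(f, F) = -68*f + 24*F (r(f, F) = -68*f + (6 + 18)*F = -68*f + 24*F)
33081 - √(r(S(-6, -1), -12) + 1034) = 33081 - √((-68*12 + 24*(-12)) + 1034) = 33081 - √((-816 - 288) + 1034) = 33081 - √(-1104 + 1034) = 33081 - √(-70) = 33081 - I*√70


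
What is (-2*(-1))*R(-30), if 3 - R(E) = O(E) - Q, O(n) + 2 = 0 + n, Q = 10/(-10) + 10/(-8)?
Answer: 131/2 ≈ 65.500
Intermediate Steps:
Q = -9/4 (Q = 10*(-⅒) + 10*(-⅛) = -1 - 5/4 = -9/4 ≈ -2.2500)
O(n) = -2 + n (O(n) = -2 + (0 + n) = -2 + n)
R(E) = 11/4 - E (R(E) = 3 - ((-2 + E) - 1*(-9/4)) = 3 - ((-2 + E) + 9/4) = 3 - (¼ + E) = 3 + (-¼ - E) = 11/4 - E)
(-2*(-1))*R(-30) = (-2*(-1))*(11/4 - 1*(-30)) = 2*(11/4 + 30) = 2*(131/4) = 131/2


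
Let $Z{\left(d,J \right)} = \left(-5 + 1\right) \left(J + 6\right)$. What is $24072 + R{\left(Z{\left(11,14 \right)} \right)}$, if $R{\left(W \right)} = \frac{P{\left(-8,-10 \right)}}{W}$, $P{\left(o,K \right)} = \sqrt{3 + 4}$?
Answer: $24072 - \frac{\sqrt{7}}{80} \approx 24072.0$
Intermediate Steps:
$P{\left(o,K \right)} = \sqrt{7}$
$Z{\left(d,J \right)} = -24 - 4 J$ ($Z{\left(d,J \right)} = - 4 \left(6 + J\right) = -24 - 4 J$)
$R{\left(W \right)} = \frac{\sqrt{7}}{W}$
$24072 + R{\left(Z{\left(11,14 \right)} \right)} = 24072 + \frac{\sqrt{7}}{-24 - 56} = 24072 + \frac{\sqrt{7}}{-80} = 24072 + \sqrt{7} \left(- \frac{1}{80}\right) = 24072 - \frac{\sqrt{7}}{80}$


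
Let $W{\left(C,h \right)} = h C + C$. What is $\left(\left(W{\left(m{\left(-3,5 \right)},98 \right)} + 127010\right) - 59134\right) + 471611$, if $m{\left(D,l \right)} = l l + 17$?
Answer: $543645$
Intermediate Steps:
$m{\left(D,l \right)} = 17 + l^{2}$ ($m{\left(D,l \right)} = l^{2} + 17 = 17 + l^{2}$)
$W{\left(C,h \right)} = C + C h$ ($W{\left(C,h \right)} = C h + C = C + C h$)
$\left(\left(W{\left(m{\left(-3,5 \right)},98 \right)} + 127010\right) - 59134\right) + 471611 = \left(\left(\left(17 + 5^{2}\right) \left(1 + 98\right) + 127010\right) - 59134\right) + 471611 = \left(\left(\left(17 + 25\right) 99 + 127010\right) - 59134\right) + 471611 = \left(\left(42 \cdot 99 + 127010\right) - 59134\right) + 471611 = \left(\left(4158 + 127010\right) - 59134\right) + 471611 = \left(131168 - 59134\right) + 471611 = 72034 + 471611 = 543645$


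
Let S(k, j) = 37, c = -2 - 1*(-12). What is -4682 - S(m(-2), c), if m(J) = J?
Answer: -4719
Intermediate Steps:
c = 10 (c = -2 + 12 = 10)
-4682 - S(m(-2), c) = -4682 - 1*37 = -4682 - 37 = -4719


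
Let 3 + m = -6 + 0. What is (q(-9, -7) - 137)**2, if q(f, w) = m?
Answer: 21316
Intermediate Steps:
m = -9 (m = -3 + (-6 + 0) = -3 - 6 = -9)
q(f, w) = -9
(q(-9, -7) - 137)**2 = (-9 - 137)**2 = (-146)**2 = 21316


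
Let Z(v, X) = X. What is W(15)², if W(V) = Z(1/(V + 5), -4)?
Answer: 16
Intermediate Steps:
W(V) = -4
W(15)² = (-4)² = 16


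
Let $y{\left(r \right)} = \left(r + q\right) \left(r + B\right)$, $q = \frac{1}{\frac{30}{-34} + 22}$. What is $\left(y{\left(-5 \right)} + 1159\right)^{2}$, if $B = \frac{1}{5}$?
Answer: $\frac{4507455947929}{3222025} \approx 1.399 \cdot 10^{6}$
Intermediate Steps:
$B = \frac{1}{5} \approx 0.2$
$q = \frac{17}{359}$ ($q = \frac{1}{30 \left(- \frac{1}{34}\right) + 22} = \frac{1}{- \frac{15}{17} + 22} = \frac{1}{\frac{359}{17}} = \frac{17}{359} \approx 0.047354$)
$y{\left(r \right)} = \left(\frac{1}{5} + r\right) \left(\frac{17}{359} + r\right)$ ($y{\left(r \right)} = \left(r + \frac{17}{359}\right) \left(r + \frac{1}{5}\right) = \left(\frac{17}{359} + r\right) \left(\frac{1}{5} + r\right) = \left(\frac{1}{5} + r\right) \left(\frac{17}{359} + r\right)$)
$\left(y{\left(-5 \right)} + 1159\right)^{2} = \left(\left(\frac{17}{1795} + \left(-5\right)^{2} + \frac{444}{1795} \left(-5\right)\right) + 1159\right)^{2} = \left(\left(\frac{17}{1795} + 25 - \frac{444}{359}\right) + 1159\right)^{2} = \left(\frac{42672}{1795} + 1159\right)^{2} = \left(\frac{2123077}{1795}\right)^{2} = \frac{4507455947929}{3222025}$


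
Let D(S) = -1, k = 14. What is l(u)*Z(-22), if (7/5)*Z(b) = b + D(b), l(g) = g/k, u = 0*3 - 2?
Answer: 115/49 ≈ 2.3469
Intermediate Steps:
u = -2 (u = 0 - 2 = -2)
l(g) = g/14
Z(b) = -5/7 + 5*b/7 (Z(b) = 5*(b - 1)/7 = 5*(-1 + b)/7 = -5/7 + 5*b/7)
l(u)*Z(-22) = ((1/14)*(-2))*(-5/7 + (5/7)*(-22)) = -(-5/7 - 110/7)/7 = -1/7*(-115/7) = 115/49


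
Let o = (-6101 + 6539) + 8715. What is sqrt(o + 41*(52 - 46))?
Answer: sqrt(9399) ≈ 96.948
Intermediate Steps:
o = 9153 (o = 438 + 8715 = 9153)
sqrt(o + 41*(52 - 46)) = sqrt(9153 + 41*(52 - 46)) = sqrt(9153 + 41*6) = sqrt(9153 + 246) = sqrt(9399)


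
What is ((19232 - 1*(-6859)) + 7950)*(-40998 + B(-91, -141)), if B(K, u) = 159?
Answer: -1390200399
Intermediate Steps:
((19232 - 1*(-6859)) + 7950)*(-40998 + B(-91, -141)) = ((19232 - 1*(-6859)) + 7950)*(-40998 + 159) = ((19232 + 6859) + 7950)*(-40839) = (26091 + 7950)*(-40839) = 34041*(-40839) = -1390200399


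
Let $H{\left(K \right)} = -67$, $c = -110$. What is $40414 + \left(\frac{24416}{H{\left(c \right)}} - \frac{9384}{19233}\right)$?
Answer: $\frac{17202567766}{429537} \approx 40049.0$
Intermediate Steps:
$40414 + \left(\frac{24416}{H{\left(c \right)}} - \frac{9384}{19233}\right) = 40414 + \left(\frac{24416}{-67} - \frac{9384}{19233}\right) = 40414 + \left(24416 \left(- \frac{1}{67}\right) - \frac{3128}{6411}\right) = 40414 - \frac{156740552}{429537} = \frac{17202567766}{429537}$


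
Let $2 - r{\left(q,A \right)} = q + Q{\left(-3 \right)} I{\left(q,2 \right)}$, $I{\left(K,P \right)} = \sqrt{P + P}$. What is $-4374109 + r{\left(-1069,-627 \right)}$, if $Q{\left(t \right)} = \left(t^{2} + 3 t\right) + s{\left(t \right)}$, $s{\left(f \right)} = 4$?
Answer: $-4373046$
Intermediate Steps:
$I{\left(K,P \right)} = \sqrt{2} \sqrt{P}$ ($I{\left(K,P \right)} = \sqrt{2 P} = \sqrt{2} \sqrt{P}$)
$Q{\left(t \right)} = 4 + t^{2} + 3 t$ ($Q{\left(t \right)} = \left(t^{2} + 3 t\right) + 4 = 4 + t^{2} + 3 t$)
$r{\left(q,A \right)} = -6 - q$ ($r{\left(q,A \right)} = 2 - \left(q + \left(4 + \left(-3\right)^{2} + 3 \left(-3\right)\right) \sqrt{2} \sqrt{2}\right) = 2 - \left(q + \left(4 + 9 - 9\right) 2\right) = 2 - \left(q + 4 \cdot 2\right) = 2 - \left(q + 8\right) = 2 - \left(8 + q\right) = -6 - q$)
$-4374109 + r{\left(-1069,-627 \right)} = -4374109 - -1063 = -4374109 + \left(-6 + 1069\right) = -4374109 + 1063 = -4373046$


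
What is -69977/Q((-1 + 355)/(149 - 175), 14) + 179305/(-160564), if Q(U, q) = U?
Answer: 146033494379/28419828 ≈ 5138.4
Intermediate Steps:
-69977/Q((-1 + 355)/(149 - 175), 14) + 179305/(-160564) = -69977*(149 - 175)/(-1 + 355) + 179305/(-160564) = -69977/(354/(-26)) + 179305*(-1/160564) = -69977/(354*(-1/26)) - 179305/160564 = -69977/(-177/13) - 179305/160564 = -69977*(-13/177) - 179305/160564 = 909701/177 - 179305/160564 = 146033494379/28419828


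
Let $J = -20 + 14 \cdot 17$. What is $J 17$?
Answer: $3706$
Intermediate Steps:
$J = 218$ ($J = -20 + 238 = 218$)
$J 17 = 218 \cdot 17 = 3706$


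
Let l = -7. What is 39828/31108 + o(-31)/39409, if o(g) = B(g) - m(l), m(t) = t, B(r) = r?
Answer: 392208765/306483793 ≈ 1.2797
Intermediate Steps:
o(g) = 7 + g (o(g) = g - 1*(-7) = g + 7 = 7 + g)
39828/31108 + o(-31)/39409 = 39828/31108 + (7 - 31)/39409 = 39828*(1/31108) - 24*1/39409 = 9957/7777 - 24/39409 = 392208765/306483793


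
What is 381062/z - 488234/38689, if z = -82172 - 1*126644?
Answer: -58346989331/4039441112 ≈ -14.444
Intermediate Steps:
z = -208816 (z = -82172 - 126644 = -208816)
381062/z - 488234/38689 = 381062/(-208816) - 488234/38689 = 381062*(-1/208816) - 488234*1/38689 = -190531/104408 - 488234/38689 = -58346989331/4039441112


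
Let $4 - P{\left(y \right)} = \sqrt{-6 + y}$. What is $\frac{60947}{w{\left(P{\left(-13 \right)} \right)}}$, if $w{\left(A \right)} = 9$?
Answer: $\frac{60947}{9} \approx 6771.9$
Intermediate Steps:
$P{\left(y \right)} = 4 - \sqrt{-6 + y}$
$\frac{60947}{w{\left(P{\left(-13 \right)} \right)}} = \frac{60947}{9}$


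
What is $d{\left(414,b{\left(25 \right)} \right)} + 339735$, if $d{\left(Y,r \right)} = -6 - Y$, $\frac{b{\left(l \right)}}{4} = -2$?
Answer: $339315$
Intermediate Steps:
$b{\left(l \right)} = -8$ ($b{\left(l \right)} = 4 \left(-2\right) = -8$)
$d{\left(414,b{\left(25 \right)} \right)} + 339735 = \left(-6 - 414\right) + 339735 = -420 + 339735 = 339315$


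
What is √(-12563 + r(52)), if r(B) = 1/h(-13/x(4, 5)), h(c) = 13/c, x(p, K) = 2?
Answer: I*√50254/2 ≈ 112.09*I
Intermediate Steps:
r(B) = -½ (r(B) = 1/(13/((-13/2))) = 1/(13/((-13*½))) = 1/(13/(-13/2)) = 1/(13*(-2/13)) = 1/(-2) = -½)
√(-12563 + r(52)) = √(-12563 - ½) = √(-25127/2) = I*√50254/2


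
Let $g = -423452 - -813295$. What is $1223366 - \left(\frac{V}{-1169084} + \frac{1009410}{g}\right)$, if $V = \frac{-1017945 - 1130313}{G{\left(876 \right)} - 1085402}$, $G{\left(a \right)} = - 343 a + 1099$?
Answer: $\frac{55149409753792987602949}{45080153019261218} \approx 1.2234 \cdot 10^{6}$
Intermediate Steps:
$G{\left(a \right)} = 1099 - 343 a$
$V = \frac{2148258}{1384771}$ ($V = \frac{-1017945 - 1130313}{\left(1099 - 300468\right) - 1085402} = - \frac{2148258}{\left(1099 - 300468\right) - 1085402} = - \frac{2148258}{-299369 - 1085402} = - \frac{2148258}{-1384771} = \left(-2148258\right) \left(- \frac{1}{1384771}\right) = \frac{2148258}{1384771} \approx 1.5513$)
$g = 389843$ ($g = -423452 + 813295 = 389843$)
$1223366 - \left(\frac{V}{-1169084} + \frac{1009410}{g}\right) = 1223366 - \left(\frac{2148258}{1384771 \left(-1169084\right)} + \frac{1009410}{389843}\right) = 1223366 - \left(\frac{2148258}{1384771} \left(- \frac{1}{1169084}\right) + 1009410 \cdot \frac{1}{389843}\right) = 1223366 - \left(- \frac{153447}{115636687126} + \frac{1009410}{389843}\right) = 1223366 - \frac{116724768531616839}{45080153019261218} = \frac{55149409753792987602949}{45080153019261218}$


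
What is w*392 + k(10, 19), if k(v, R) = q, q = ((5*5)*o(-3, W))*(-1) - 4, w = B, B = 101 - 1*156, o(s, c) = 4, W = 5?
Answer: -21664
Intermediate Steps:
B = -55 (B = 101 - 156 = -55)
w = -55
q = -104 (q = ((5*5)*4)*(-1) - 4 = (25*4)*(-1) - 4 = 100*(-1) - 4 = -100 - 4 = -104)
k(v, R) = -104
w*392 + k(10, 19) = -55*392 - 104 = -21560 - 104 = -21664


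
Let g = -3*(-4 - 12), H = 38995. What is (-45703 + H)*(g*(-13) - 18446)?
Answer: 127921560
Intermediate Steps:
g = 48 (g = -3*(-16) = 48)
(-45703 + H)*(g*(-13) - 18446) = (-45703 + 38995)*(48*(-13) - 18446) = -6708*(-624 - 18446) = -6708*(-19070) = 127921560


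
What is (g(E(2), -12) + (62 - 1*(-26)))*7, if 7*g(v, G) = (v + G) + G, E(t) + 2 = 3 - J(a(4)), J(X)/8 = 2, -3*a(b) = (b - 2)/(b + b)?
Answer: 577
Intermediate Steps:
a(b) = -(-2 + b)/(6*b) (a(b) = -(b - 2)/(3*(b + b)) = -(-2 + b)/(3*(2*b)) = -(-2 + b)*1/(2*b)/3 = -(-2 + b)/(6*b))
J(X) = 16 (J(X) = 8*2 = 16)
E(t) = -15 (E(t) = -2 + (3 - 1*16) = -2 + (3 - 16) = -2 - 13 = -15)
g(v, G) = v/7 + 2*G/7 (g(v, G) = ((v + G) + G)/7 = ((G + v) + G)/7 = (v + 2*G)/7 = v/7 + 2*G/7)
(g(E(2), -12) + (62 - 1*(-26)))*7 = (((⅐)*(-15) + (2/7)*(-12)) + (62 - 1*(-26)))*7 = ((-15/7 - 24/7) + (62 + 26))*7 = (-39/7 + 88)*7 = (577/7)*7 = 577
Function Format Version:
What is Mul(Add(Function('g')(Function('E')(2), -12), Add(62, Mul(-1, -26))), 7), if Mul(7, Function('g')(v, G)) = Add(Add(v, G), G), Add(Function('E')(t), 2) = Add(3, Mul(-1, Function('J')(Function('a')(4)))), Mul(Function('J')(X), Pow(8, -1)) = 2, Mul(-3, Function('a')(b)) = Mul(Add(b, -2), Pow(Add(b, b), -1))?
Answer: 577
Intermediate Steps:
Function('a')(b) = Mul(Rational(-1, 6), Pow(b, -1), Add(-2, b)) (Function('a')(b) = Mul(Rational(-1, 3), Mul(Add(b, -2), Pow(Add(b, b), -1))) = Mul(Rational(-1, 3), Mul(Add(-2, b), Pow(Mul(2, b), -1))) = Mul(Rational(-1, 3), Mul(Add(-2, b), Mul(Rational(1, 2), Pow(b, -1)))) = Mul(Rational(-1, 3), Mul(Rational(1, 2), Pow(b, -1), Add(-2, b))) = Mul(Rational(-1, 6), Pow(b, -1), Add(-2, b)))
Function('J')(X) = 16 (Function('J')(X) = Mul(8, 2) = 16)
Function('E')(t) = -15 (Function('E')(t) = Add(-2, Add(3, Mul(-1, 16))) = Add(-2, Add(3, -16)) = Add(-2, -13) = -15)
Function('g')(v, G) = Add(Mul(Rational(1, 7), v), Mul(Rational(2, 7), G)) (Function('g')(v, G) = Mul(Rational(1, 7), Add(Add(v, G), G)) = Mul(Rational(1, 7), Add(Add(G, v), G)) = Mul(Rational(1, 7), Add(v, Mul(2, G))) = Add(Mul(Rational(1, 7), v), Mul(Rational(2, 7), G)))
Mul(Add(Function('g')(Function('E')(2), -12), Add(62, Mul(-1, -26))), 7) = Mul(Add(Add(Mul(Rational(1, 7), -15), Mul(Rational(2, 7), -12)), Add(62, Mul(-1, -26))), 7) = Mul(Add(Add(Rational(-15, 7), Rational(-24, 7)), Add(62, 26)), 7) = Mul(Add(Rational(-39, 7), 88), 7) = Mul(Rational(577, 7), 7) = 577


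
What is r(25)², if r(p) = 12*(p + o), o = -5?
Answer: 57600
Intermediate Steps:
r(p) = -60 + 12*p (r(p) = 12*(p - 5) = 12*(-5 + p) = -60 + 12*p)
r(25)² = (-60 + 12*25)² = (-60 + 300)² = 240² = 57600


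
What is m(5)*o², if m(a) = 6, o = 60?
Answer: 21600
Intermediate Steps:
m(5)*o² = 6*60² = 6*3600 = 21600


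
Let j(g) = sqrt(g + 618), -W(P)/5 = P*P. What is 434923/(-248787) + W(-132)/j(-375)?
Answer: -434923/248787 - 9680*sqrt(3)/3 ≈ -5590.5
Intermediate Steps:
W(P) = -5*P**2 (W(P) = -5*P*P = -5*P**2)
j(g) = sqrt(618 + g)
434923/(-248787) + W(-132)/j(-375) = 434923/(-248787) + (-5*(-132)**2)/(sqrt(618 - 375)) = 434923*(-1/248787) + (-5*17424)/(sqrt(243)) = -434923/248787 - 87120*sqrt(3)/27 = -434923/248787 - 9680*sqrt(3)/3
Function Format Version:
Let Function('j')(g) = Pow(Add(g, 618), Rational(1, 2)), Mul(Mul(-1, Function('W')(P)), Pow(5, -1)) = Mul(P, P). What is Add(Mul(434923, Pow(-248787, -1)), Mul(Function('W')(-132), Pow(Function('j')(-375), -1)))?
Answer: Add(Rational(-434923, 248787), Mul(Rational(-9680, 3), Pow(3, Rational(1, 2)))) ≈ -5590.5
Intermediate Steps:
Function('W')(P) = Mul(-5, Pow(P, 2)) (Function('W')(P) = Mul(-5, Mul(P, P)) = Mul(-5, Pow(P, 2)))
Function('j')(g) = Pow(Add(618, g), Rational(1, 2))
Add(Mul(434923, Pow(-248787, -1)), Mul(Function('W')(-132), Pow(Function('j')(-375), -1))) = Add(Mul(434923, Pow(-248787, -1)), Mul(Mul(-5, Pow(-132, 2)), Pow(Pow(Add(618, -375), Rational(1, 2)), -1))) = Add(Mul(434923, Rational(-1, 248787)), Mul(Mul(-5, 17424), Pow(Pow(243, Rational(1, 2)), -1))) = Add(Rational(-434923, 248787), Mul(-87120, Pow(Mul(9, Pow(3, Rational(1, 2))), -1))) = Add(Rational(-434923, 248787), Mul(-87120, Mul(Rational(1, 27), Pow(3, Rational(1, 2))))) = Add(Rational(-434923, 248787), Mul(Rational(-9680, 3), Pow(3, Rational(1, 2))))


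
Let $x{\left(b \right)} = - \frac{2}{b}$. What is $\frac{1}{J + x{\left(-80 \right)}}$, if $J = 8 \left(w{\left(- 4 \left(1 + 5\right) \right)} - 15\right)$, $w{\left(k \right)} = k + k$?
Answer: $- \frac{40}{20159} \approx -0.0019842$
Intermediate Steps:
$w{\left(k \right)} = 2 k$
$J = -504$ ($J = 8 \left(2 \left(- 4 \left(1 + 5\right)\right) - 15\right) = 8 \left(2 \left(\left(-4\right) 6\right) - 15\right) = 8 \left(2 \left(-24\right) - 15\right) = 8 \left(-48 - 15\right) = 8 \left(-63\right) = -504$)
$\frac{1}{J + x{\left(-80 \right)}} = \frac{1}{-504 - \frac{2}{-80}} = \frac{1}{-504 - - \frac{1}{40}} = \frac{1}{-504 + \frac{1}{40}} = \frac{1}{- \frac{20159}{40}} = - \frac{40}{20159}$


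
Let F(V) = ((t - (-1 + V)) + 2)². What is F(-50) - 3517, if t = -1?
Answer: -813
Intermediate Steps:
F(V) = (2 - V)² (F(V) = ((-1 - (-1 + V)) + 2)² = ((-1 + (1 - V)) + 2)² = (-V + 2)² = (2 - V)²)
F(-50) - 3517 = (-2 - 50)² - 3517 = (-52)² - 3517 = 2704 - 3517 = -813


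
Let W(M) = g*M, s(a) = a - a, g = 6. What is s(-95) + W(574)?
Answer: 3444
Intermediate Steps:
s(a) = 0
W(M) = 6*M
s(-95) + W(574) = 0 + 6*574 = 0 + 3444 = 3444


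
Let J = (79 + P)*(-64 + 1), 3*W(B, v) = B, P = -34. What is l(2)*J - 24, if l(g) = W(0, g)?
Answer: -24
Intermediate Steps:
W(B, v) = B/3
l(g) = 0 (l(g) = (1/3)*0 = 0)
J = -2835 (J = (79 - 34)*(-64 + 1) = 45*(-63) = -2835)
l(2)*J - 24 = 0*(-2835) - 24 = 0 - 24 = -24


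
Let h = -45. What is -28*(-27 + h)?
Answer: 2016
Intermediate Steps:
-28*(-27 + h) = -28*(-27 - 45) = -28*(-72) = 2016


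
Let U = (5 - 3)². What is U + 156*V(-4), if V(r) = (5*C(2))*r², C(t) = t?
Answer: 24964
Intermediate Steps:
V(r) = 10*r² (V(r) = (5*2)*r² = 10*r²)
U = 4 (U = 2² = 4)
U + 156*V(-4) = 4 + 156*(10*(-4)²) = 4 + 156*(10*16) = 4 + 156*160 = 4 + 24960 = 24964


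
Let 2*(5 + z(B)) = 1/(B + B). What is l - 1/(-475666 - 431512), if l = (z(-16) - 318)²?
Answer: 193851659494229/1857900544 ≈ 1.0434e+5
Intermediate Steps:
z(B) = -5 + 1/(4*B) (z(B) = -5 + 1/(2*(B + B)) = -5 + 1/(2*((2*B))) = -5 + (1/(2*B))/2 = -5 + 1/(4*B))
l = 427372929/4096 (l = ((-5 + (¼)/(-16)) - 318)² = ((-5 + (¼)*(-1/16)) - 318)² = ((-5 - 1/64) - 318)² = (-321/64 - 318)² = (-20673/64)² = 427372929/4096 ≈ 1.0434e+5)
l - 1/(-475666 - 431512) = 427372929/4096 - 1/(-475666 - 431512) = 427372929/4096 - 1/(-907178) = 427372929/4096 - 1*(-1/907178) = 427372929/4096 + 1/907178 = 193851659494229/1857900544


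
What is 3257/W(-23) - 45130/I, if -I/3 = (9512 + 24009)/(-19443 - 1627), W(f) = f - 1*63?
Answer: -82103996291/8648418 ≈ -9493.5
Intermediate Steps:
W(f) = -63 + f (W(f) = f - 63 = -63 + f)
I = 100563/21070 (I = -3*(9512 + 24009)/(-19443 - 1627) = -100563/(-21070) = -100563*(-1)/21070 = -3*(-33521/21070) = 100563/21070 ≈ 4.7728)
3257/W(-23) - 45130/I = 3257/(-63 - 23) - 45130/100563/21070 = 3257/(-86) - 45130*21070/100563 = 3257*(-1/86) - 950889100/100563 = -3257/86 - 950889100/100563 = -82103996291/8648418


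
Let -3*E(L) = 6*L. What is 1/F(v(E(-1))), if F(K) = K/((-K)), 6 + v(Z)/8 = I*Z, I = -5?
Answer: -1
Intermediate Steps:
E(L) = -2*L
v(Z) = -48 - 40*Z (v(Z) = -48 + 8*(-5*Z) = -48 - 40*Z)
F(K) = -1 (F(K) = K*(-1/K) = -1)
1/F(v(E(-1))) = 1/(-1) = -1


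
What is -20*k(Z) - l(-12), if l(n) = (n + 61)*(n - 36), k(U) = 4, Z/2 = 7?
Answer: 2272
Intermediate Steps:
Z = 14 (Z = 2*7 = 14)
l(n) = (-36 + n)*(61 + n) (l(n) = (61 + n)*(-36 + n) = (-36 + n)*(61 + n))
-20*k(Z) - l(-12) = -20*4 - (-2196 + (-12)² + 25*(-12)) = -80 - (-2196 + 144 - 300) = -80 - 1*(-2352) = -80 + 2352 = 2272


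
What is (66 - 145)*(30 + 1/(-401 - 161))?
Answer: -1331861/562 ≈ -2369.9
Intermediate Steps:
(66 - 145)*(30 + 1/(-401 - 161)) = -79*(30 + 1/(-562)) = -79*(30 - 1/562) = -79*16859/562 = -1331861/562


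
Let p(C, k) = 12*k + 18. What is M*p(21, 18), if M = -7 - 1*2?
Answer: -2106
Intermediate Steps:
p(C, k) = 18 + 12*k
M = -9 (M = -7 - 2 = -9)
M*p(21, 18) = -9*(18 + 12*18) = -9*(18 + 216) = -9*234 = -2106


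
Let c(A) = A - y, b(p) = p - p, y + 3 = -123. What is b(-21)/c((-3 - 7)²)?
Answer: 0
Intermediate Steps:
y = -126 (y = -3 - 123 = -126)
b(p) = 0
c(A) = 126 + A (c(A) = A - 1*(-126) = A + 126 = 126 + A)
b(-21)/c((-3 - 7)²) = 0/(126 + (-3 - 7)²) = 0/(126 + (-10)²) = 0/(126 + 100) = 0/226 = 0*(1/226) = 0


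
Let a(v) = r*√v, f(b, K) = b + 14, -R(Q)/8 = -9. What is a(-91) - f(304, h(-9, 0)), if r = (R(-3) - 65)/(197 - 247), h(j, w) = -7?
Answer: -318 - 7*I*√91/50 ≈ -318.0 - 1.3355*I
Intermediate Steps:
R(Q) = 72 (R(Q) = -8*(-9) = 72)
r = -7/50 (r = (72 - 65)/(197 - 247) = 7/(-50) = 7*(-1/50) = -7/50 ≈ -0.14000)
f(b, K) = 14 + b
a(v) = -7*√v/50
a(-91) - f(304, h(-9, 0)) = -7*I*√91/50 - (14 + 304) = -7*I*√91/50 - 1*318 = -7*I*√91/50 - 318 = -318 - 7*I*√91/50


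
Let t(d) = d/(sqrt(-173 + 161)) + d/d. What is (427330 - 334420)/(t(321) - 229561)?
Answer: -28437892800/70263736249 + 6627580*I*sqrt(3)/70263736249 ≈ -0.40473 + 0.00016337*I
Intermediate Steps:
t(d) = 1 - I*d*sqrt(3)/6 (t(d) = d/(sqrt(-12)) + 1 = d/((2*I*sqrt(3))) + 1 = d*(-I*sqrt(3)/6) + 1 = -I*d*sqrt(3)/6 + 1 = 1 - I*d*sqrt(3)/6)
(427330 - 334420)/(t(321) - 229561) = (427330 - 334420)/((1 - 1/6*I*321*sqrt(3)) - 229561) = 92910/((1 - 107*I*sqrt(3)/2) - 229561) = 92910/(-229560 - 107*I*sqrt(3)/2)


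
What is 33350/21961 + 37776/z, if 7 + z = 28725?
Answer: 893672018/315337999 ≈ 2.8340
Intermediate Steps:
z = 28718 (z = -7 + 28725 = 28718)
33350/21961 + 37776/z = 33350/21961 + 37776/28718 = 33350*(1/21961) + 37776*(1/28718) = 33350/21961 + 18888/14359 = 893672018/315337999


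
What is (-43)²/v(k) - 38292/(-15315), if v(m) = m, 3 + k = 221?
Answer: 12221697/1112890 ≈ 10.982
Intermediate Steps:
k = 218 (k = -3 + 221 = 218)
(-43)²/v(k) - 38292/(-15315) = (-43)²/218 - 38292/(-15315) = 1849*(1/218) - 38292*(-1/15315) = 1849/218 + 12764/5105 = 12221697/1112890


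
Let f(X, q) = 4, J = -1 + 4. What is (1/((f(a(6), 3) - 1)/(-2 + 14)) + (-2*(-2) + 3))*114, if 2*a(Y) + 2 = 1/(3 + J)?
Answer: 1254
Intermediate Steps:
J = 3
a(Y) = -11/12 (a(Y) = -1 + 1/(2*(3 + 3)) = -1 + (½)/6 = -1 + (½)*(⅙) = -1 + 1/12 = -11/12)
(1/((f(a(6), 3) - 1)/(-2 + 14)) + (-2*(-2) + 3))*114 = (1/((4 - 1)/(-2 + 14)) + (-2*(-2) + 3))*114 = (1/(3/12) + (4 + 3))*114 = (1/(3*(1/12)) + 7)*114 = (1/(¼) + 7)*114 = (4 + 7)*114 = 11*114 = 1254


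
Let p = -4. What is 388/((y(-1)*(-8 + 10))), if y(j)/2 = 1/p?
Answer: -388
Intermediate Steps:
y(j) = -½ (y(j) = 2/(-4) = 2*(-¼) = -½)
388/((y(-1)*(-8 + 10))) = 388/((-(-8 + 10)/2)) = 388/((-½*2)) = 388/(-1) = 388*(-1) = -388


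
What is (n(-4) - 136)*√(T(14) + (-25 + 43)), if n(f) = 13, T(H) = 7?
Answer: -615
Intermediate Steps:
(n(-4) - 136)*√(T(14) + (-25 + 43)) = (13 - 136)*√(7 + (-25 + 43)) = -123*√(7 + 18) = -123*√25 = -123*5 = -615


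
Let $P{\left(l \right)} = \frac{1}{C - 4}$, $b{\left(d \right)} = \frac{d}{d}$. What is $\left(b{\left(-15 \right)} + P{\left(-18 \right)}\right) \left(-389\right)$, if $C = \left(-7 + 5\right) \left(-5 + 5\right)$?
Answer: $- \frac{1167}{4} \approx -291.75$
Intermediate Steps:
$b{\left(d \right)} = 1$
$C = 0$ ($C = \left(-2\right) 0 = 0$)
$P{\left(l \right)} = - \frac{1}{4}$ ($P{\left(l \right)} = \frac{1}{0 - 4} = \frac{1}{-4} = - \frac{1}{4}$)
$\left(b{\left(-15 \right)} + P{\left(-18 \right)}\right) \left(-389\right) = \left(1 - \frac{1}{4}\right) \left(-389\right) = \frac{3}{4} \left(-389\right) = - \frac{1167}{4}$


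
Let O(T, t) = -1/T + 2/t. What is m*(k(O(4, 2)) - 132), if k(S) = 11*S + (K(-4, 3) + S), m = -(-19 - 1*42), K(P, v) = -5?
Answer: -7808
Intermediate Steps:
m = 61 (m = -(-19 - 42) = -1*(-61) = 61)
k(S) = -5 + 12*S (k(S) = 11*S + (-5 + S) = -5 + 12*S)
m*(k(O(4, 2)) - 132) = 61*((-5 + 12*(-1/4 + 2/2)) - 132) = 61*((-5 + 12*(-1*¼ + 2*(½))) - 132) = 61*((-5 + 12*(-¼ + 1)) - 132) = 61*((-5 + 12*(¾)) - 132) = 61*((-5 + 9) - 132) = 61*(4 - 132) = 61*(-128) = -7808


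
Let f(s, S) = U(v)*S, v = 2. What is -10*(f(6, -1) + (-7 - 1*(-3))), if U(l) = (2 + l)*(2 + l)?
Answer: 200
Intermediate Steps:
U(l) = (2 + l)**2
f(s, S) = 16*S (f(s, S) = (2 + 2)**2*S = 4**2*S = 16*S)
-10*(f(6, -1) + (-7 - 1*(-3))) = -10*(16*(-1) + (-7 - 1*(-3))) = -10*(-16 + (-7 + 3)) = -10*(-16 - 4) = -10*(-20) = 200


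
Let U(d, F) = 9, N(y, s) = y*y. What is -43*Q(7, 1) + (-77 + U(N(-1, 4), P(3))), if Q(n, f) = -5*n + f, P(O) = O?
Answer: 1394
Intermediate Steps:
N(y, s) = y**2
Q(n, f) = f - 5*n
-43*Q(7, 1) + (-77 + U(N(-1, 4), P(3))) = -43*(1 - 5*7) + (-77 + 9) = -43*(1 - 35) - 68 = -43*(-34) - 68 = 1462 - 68 = 1394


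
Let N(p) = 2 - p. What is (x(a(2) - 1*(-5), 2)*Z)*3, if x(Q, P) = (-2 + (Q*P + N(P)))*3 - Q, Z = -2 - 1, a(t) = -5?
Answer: 54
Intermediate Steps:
Z = -3
x(Q, P) = -Q - 3*P + 3*P*Q (x(Q, P) = (-2 + (Q*P + (2 - P)))*3 - Q = (-2 + (P*Q + (2 - P)))*3 - Q = (-2 + (2 - P + P*Q))*3 - Q = (-P + P*Q)*3 - Q = (-3*P + 3*P*Q) - Q = -Q - 3*P + 3*P*Q)
(x(a(2) - 1*(-5), 2)*Z)*3 = ((-(-5 - 1*(-5)) - 3*2 + 3*2*(-5 - 1*(-5)))*(-3))*3 = ((-(-5 + 5) - 6 + 3*2*(-5 + 5))*(-3))*3 = ((-1*0 - 6 + 3*2*0)*(-3))*3 = ((0 - 6 + 0)*(-3))*3 = -6*(-3)*3 = 18*3 = 54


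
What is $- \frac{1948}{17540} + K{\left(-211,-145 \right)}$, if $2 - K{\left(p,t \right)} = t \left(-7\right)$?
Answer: $- \frac{4442492}{4385} \approx -1013.1$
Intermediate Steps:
$K{\left(p,t \right)} = 2 + 7 t$ ($K{\left(p,t \right)} = 2 - t \left(-7\right) = 2 - - 7 t = 2 + 7 t$)
$- \frac{1948}{17540} + K{\left(-211,-145 \right)} = - \frac{1948}{17540} + \left(2 + 7 \left(-145\right)\right) = \left(-1948\right) \frac{1}{17540} + \left(2 - 1015\right) = - \frac{487}{4385} - 1013 = - \frac{4442492}{4385}$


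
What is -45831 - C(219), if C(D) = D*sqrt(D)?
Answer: -45831 - 219*sqrt(219) ≈ -49072.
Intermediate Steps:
C(D) = D**(3/2)
-45831 - C(219) = -45831 - 219**(3/2) = -45831 - 219*sqrt(219)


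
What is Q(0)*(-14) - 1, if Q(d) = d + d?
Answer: -1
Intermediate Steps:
Q(d) = 2*d
Q(0)*(-14) - 1 = (2*0)*(-14) - 1 = 0*(-14) - 1 = 0 - 1 = -1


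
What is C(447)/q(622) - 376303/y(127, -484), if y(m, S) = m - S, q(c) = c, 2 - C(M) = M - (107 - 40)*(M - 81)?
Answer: -219349419/380042 ≈ -577.17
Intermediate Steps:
C(M) = -5425 + 66*M (C(M) = 2 - (M - (107 - 40)*(M - 81)) = 2 - (M - 67*(-81 + M)) = 2 - (M - (-5427 + 67*M)) = 2 - (M + (5427 - 67*M)) = 2 - (5427 - 66*M) = 2 + (-5427 + 66*M) = -5425 + 66*M)
C(447)/q(622) - 376303/y(127, -484) = (-5425 + 66*447)/622 - 376303/(127 - 1*(-484)) = (-5425 + 29502)*(1/622) - 376303/(127 + 484) = 24077*(1/622) - 376303/611 = 24077/622 - 376303*1/611 = 24077/622 - 376303/611 = -219349419/380042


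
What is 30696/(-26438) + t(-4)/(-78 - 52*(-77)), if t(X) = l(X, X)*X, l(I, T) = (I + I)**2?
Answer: -31820156/25948897 ≈ -1.2263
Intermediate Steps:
l(I, T) = 4*I**2 (l(I, T) = (2*I)**2 = 4*I**2)
t(X) = 4*X**3 (t(X) = (4*X**2)*X = 4*X**3)
30696/(-26438) + t(-4)/(-78 - 52*(-77)) = 30696/(-26438) + (4*(-4)**3)/(-78 - 52*(-77)) = 30696*(-1/26438) + (4*(-64))/(-78 + 4004) = -15348/13219 - 256/3926 = -15348/13219 - 256*1/3926 = -15348/13219 - 128/1963 = -31820156/25948897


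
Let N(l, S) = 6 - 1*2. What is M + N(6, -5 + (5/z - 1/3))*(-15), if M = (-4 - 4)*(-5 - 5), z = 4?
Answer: 20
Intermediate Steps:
N(l, S) = 4 (N(l, S) = 6 - 2 = 4)
M = 80 (M = -8*(-10) = 80)
M + N(6, -5 + (5/z - 1/3))*(-15) = 80 + 4*(-15) = 80 - 60 = 20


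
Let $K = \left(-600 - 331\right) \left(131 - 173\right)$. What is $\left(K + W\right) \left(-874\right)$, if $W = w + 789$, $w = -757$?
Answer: $-34203116$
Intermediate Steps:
$K = 39102$ ($K = \left(-931\right) \left(-42\right) = 39102$)
$W = 32$ ($W = -757 + 789 = 32$)
$\left(K + W\right) \left(-874\right) = \left(39102 + 32\right) \left(-874\right) = 39134 \left(-874\right) = -34203116$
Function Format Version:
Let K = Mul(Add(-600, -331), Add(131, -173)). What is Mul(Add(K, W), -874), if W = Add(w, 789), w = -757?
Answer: -34203116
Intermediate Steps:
K = 39102 (K = Mul(-931, -42) = 39102)
W = 32 (W = Add(-757, 789) = 32)
Mul(Add(K, W), -874) = Mul(Add(39102, 32), -874) = Mul(39134, -874) = -34203116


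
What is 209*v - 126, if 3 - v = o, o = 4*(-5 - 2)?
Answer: 6353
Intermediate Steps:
o = -28 (o = 4*(-7) = -28)
v = 31 (v = 3 - 1*(-28) = 3 + 28 = 31)
209*v - 126 = 209*31 - 126 = 6479 - 126 = 6353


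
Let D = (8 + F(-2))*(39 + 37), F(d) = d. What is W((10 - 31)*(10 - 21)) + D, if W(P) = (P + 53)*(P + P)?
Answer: 131664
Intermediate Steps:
W(P) = 2*P*(53 + P) (W(P) = (53 + P)*(2*P) = 2*P*(53 + P))
D = 456 (D = (8 - 2)*(39 + 37) = 6*76 = 456)
W((10 - 31)*(10 - 21)) + D = 2*((10 - 31)*(10 - 21))*(53 + (10 - 31)*(10 - 21)) + 456 = 2*(-21*(-11))*(53 - 21*(-11)) + 456 = 2*231*(53 + 231) + 456 = 2*231*284 + 456 = 131208 + 456 = 131664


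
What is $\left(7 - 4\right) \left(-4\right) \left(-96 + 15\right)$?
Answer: $972$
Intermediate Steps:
$\left(7 - 4\right) \left(-4\right) \left(-96 + 15\right) = 3 \left(-4\right) \left(-81\right) = \left(-12\right) \left(-81\right) = 972$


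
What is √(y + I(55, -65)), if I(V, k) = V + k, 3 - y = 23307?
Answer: I*√23314 ≈ 152.69*I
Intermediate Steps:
y = -23304 (y = 3 - 1*23307 = 3 - 23307 = -23304)
√(y + I(55, -65)) = √(-23304 + (55 - 65)) = √(-23304 - 10) = √(-23314) = I*√23314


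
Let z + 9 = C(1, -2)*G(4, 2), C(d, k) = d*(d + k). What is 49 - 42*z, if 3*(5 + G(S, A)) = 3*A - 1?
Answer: 287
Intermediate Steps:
G(S, A) = -16/3 + A (G(S, A) = -5 + (3*A - 1)/3 = -5 + (-1 + 3*A)/3 = -5 + (-⅓ + A) = -16/3 + A)
z = -17/3 (z = -9 + (1*(1 - 2))*(-16/3 + 2) = -9 + (1*(-1))*(-10/3) = -9 - 1*(-10/3) = -9 + 10/3 = -17/3 ≈ -5.6667)
49 - 42*z = 49 - 42*(-17/3) = 49 + 238 = 287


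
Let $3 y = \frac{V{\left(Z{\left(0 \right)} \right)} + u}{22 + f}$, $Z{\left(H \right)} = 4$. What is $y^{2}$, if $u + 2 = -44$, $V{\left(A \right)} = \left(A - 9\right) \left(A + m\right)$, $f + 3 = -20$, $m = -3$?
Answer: $289$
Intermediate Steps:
$f = -23$ ($f = -3 - 20 = -23$)
$V{\left(A \right)} = \left(-9 + A\right) \left(-3 + A\right)$ ($V{\left(A \right)} = \left(A - 9\right) \left(A - 3\right) = \left(-9 + A\right) \left(-3 + A\right)$)
$u = -46$ ($u = -2 - 44 = -46$)
$y = 17$ ($y = \frac{\left(\left(27 + 4^{2} - 48\right) - 46\right) \frac{1}{22 - 23}}{3} = \frac{\left(\left(27 + 16 - 48\right) - 46\right) \frac{1}{-1}}{3} = \frac{\left(-5 - 46\right) \left(-1\right)}{3} = \frac{\left(-51\right) \left(-1\right)}{3} = \frac{1}{3} \cdot 51 = 17$)
$y^{2} = 17^{2} = 289$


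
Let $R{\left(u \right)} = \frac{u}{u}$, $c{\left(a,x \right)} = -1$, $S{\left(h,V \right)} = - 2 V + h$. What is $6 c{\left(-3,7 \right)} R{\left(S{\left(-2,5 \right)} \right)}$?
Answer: $-6$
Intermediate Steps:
$S{\left(h,V \right)} = h - 2 V$
$R{\left(u \right)} = 1$
$6 c{\left(-3,7 \right)} R{\left(S{\left(-2,5 \right)} \right)} = 6 \left(-1\right) 1 = \left(-6\right) 1 = -6$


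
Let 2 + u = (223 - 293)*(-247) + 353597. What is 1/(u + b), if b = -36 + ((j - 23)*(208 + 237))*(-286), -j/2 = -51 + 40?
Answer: 1/498119 ≈ 2.0076e-6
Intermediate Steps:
j = 22 (j = -2*(-51 + 40) = -2*(-11) = 22)
u = 370885 (u = -2 + ((223 - 293)*(-247) + 353597) = -2 + (-70*(-247) + 353597) = -2 + (17290 + 353597) = -2 + 370887 = 370885)
b = 127234 (b = -36 + ((22 - 23)*(208 + 237))*(-286) = -36 - 1*445*(-286) = -36 - 445*(-286) = -36 + 127270 = 127234)
1/(u + b) = 1/(370885 + 127234) = 1/498119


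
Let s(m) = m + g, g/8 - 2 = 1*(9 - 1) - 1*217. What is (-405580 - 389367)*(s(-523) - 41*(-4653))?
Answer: -149922234518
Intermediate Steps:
g = -1656 (g = 16 + 8*(1*(9 - 1) - 1*217) = 16 + 8*(1*8 - 217) = 16 + 8*(8 - 217) = 16 + 8*(-209) = 16 - 1672 = -1656)
s(m) = -1656 + m (s(m) = m - 1656 = -1656 + m)
(-405580 - 389367)*(s(-523) - 41*(-4653)) = (-405580 - 389367)*((-1656 - 523) - 41*(-4653)) = -794947*(-2179 + 190773) = -794947*188594 = -149922234518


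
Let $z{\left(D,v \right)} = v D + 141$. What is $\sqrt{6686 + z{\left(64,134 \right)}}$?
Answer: $\sqrt{15403} \approx 124.11$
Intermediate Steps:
$z{\left(D,v \right)} = 141 + D v$ ($z{\left(D,v \right)} = D v + 141 = 141 + D v$)
$\sqrt{6686 + z{\left(64,134 \right)}} = \sqrt{6686 + \left(141 + 64 \cdot 134\right)} = \sqrt{6686 + \left(141 + 8576\right)} = \sqrt{6686 + 8717} = \sqrt{15403}$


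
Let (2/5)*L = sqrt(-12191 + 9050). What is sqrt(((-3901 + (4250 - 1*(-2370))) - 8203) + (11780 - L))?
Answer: sqrt(25184 - 30*I*sqrt(349))/2 ≈ 79.352 - 0.88285*I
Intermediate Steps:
L = 15*I*sqrt(349)/2 (L = 5*sqrt(-12191 + 9050)/2 = 5*sqrt(-3141)/2 = 5*(3*I*sqrt(349))/2 = 15*I*sqrt(349)/2 ≈ 140.11*I)
sqrt(((-3901 + (4250 - 1*(-2370))) - 8203) + (11780 - L)) = sqrt(((-3901 + (4250 - 1*(-2370))) - 8203) + (11780 - 15*I*sqrt(349)/2)) = sqrt(((-3901 + (4250 + 2370)) - 8203) + (11780 - 15*I*sqrt(349)/2)) = sqrt(((-3901 + 6620) - 8203) + (11780 - 15*I*sqrt(349)/2)) = sqrt((2719 - 8203) + (11780 - 15*I*sqrt(349)/2)) = sqrt(-5484 + (11780 - 15*I*sqrt(349)/2)) = sqrt(6296 - 15*I*sqrt(349)/2)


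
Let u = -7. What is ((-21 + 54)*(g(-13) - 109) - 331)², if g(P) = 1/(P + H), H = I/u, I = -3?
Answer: 988788025/64 ≈ 1.5450e+7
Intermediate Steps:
H = 3/7 (H = -3/(-7) = -3*(-⅐) = 3/7 ≈ 0.42857)
g(P) = 1/(3/7 + P) (g(P) = 1/(P + 3/7) = 1/(3/7 + P))
((-21 + 54)*(g(-13) - 109) - 331)² = ((-21 + 54)*(7/(3 + 7*(-13)) - 109) - 331)² = (33*(7/(3 - 91) - 109) - 331)² = (33*(7/(-88) - 109) - 331)² = (33*(7*(-1/88) - 109) - 331)² = (33*(-7/88 - 109) - 331)² = (33*(-9599/88) - 331)² = (-28797/8 - 331)² = (-31445/8)² = 988788025/64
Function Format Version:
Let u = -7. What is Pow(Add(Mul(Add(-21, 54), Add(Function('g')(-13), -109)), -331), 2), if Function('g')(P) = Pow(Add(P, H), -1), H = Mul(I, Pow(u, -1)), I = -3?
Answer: Rational(988788025, 64) ≈ 1.5450e+7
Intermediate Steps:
H = Rational(3, 7) (H = Mul(-3, Pow(-7, -1)) = Mul(-3, Rational(-1, 7)) = Rational(3, 7) ≈ 0.42857)
Function('g')(P) = Pow(Add(Rational(3, 7), P), -1) (Function('g')(P) = Pow(Add(P, Rational(3, 7)), -1) = Pow(Add(Rational(3, 7), P), -1))
Pow(Add(Mul(Add(-21, 54), Add(Function('g')(-13), -109)), -331), 2) = Pow(Add(Mul(Add(-21, 54), Add(Mul(7, Pow(Add(3, Mul(7, -13)), -1)), -109)), -331), 2) = Pow(Add(Mul(33, Add(Mul(7, Pow(Add(3, -91), -1)), -109)), -331), 2) = Pow(Add(Mul(33, Add(Mul(7, Pow(-88, -1)), -109)), -331), 2) = Pow(Add(Mul(33, Add(Mul(7, Rational(-1, 88)), -109)), -331), 2) = Pow(Add(Mul(33, Add(Rational(-7, 88), -109)), -331), 2) = Pow(Add(Mul(33, Rational(-9599, 88)), -331), 2) = Pow(Add(Rational(-28797, 8), -331), 2) = Pow(Rational(-31445, 8), 2) = Rational(988788025, 64)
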